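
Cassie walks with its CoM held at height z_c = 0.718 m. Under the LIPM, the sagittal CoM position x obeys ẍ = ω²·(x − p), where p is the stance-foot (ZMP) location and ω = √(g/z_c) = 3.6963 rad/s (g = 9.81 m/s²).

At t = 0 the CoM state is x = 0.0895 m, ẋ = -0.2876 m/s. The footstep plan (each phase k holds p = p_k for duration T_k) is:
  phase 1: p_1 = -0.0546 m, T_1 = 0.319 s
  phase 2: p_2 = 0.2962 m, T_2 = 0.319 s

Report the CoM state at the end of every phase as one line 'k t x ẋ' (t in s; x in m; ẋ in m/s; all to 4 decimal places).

phase 1: p=-0.0546, T=0.319, ωT=1.179120, cosh=1.779530, sinh=1.471981; start (x,ẋ)=(0.089500, -0.287600) → end (x,ẋ)=(0.087299, 0.272238)
phase 2: p=0.2962, T=0.319, ωT=1.179120, cosh=1.779530, sinh=1.471981; start (x,ẋ)=(0.087299, 0.272238) → end (x,ẋ)=(0.032868, -0.652149)

1 0.3190 0.0873 0.2722
2 0.6380 0.0329 -0.6521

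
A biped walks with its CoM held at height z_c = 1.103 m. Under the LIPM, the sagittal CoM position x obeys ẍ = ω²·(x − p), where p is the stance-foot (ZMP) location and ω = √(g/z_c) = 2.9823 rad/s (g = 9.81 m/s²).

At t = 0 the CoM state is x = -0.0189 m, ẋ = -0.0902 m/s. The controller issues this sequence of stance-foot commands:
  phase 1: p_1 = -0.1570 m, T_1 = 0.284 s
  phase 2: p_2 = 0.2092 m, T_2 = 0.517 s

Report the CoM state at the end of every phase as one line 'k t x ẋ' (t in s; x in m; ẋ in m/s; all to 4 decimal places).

phase 1: p=-0.1570, T=0.284, ωT=0.846973, cosh=1.380643, sinh=0.951933; start (x,ẋ)=(-0.018900, -0.090200) → end (x,ẋ)=(0.004876, 0.267525)
phase 2: p=0.2092, T=0.517, ωT=1.541849, cosh=2.443604, sinh=2.229619; start (x,ẋ)=(0.004876, 0.267525) → end (x,ẋ)=(-0.090082, -0.704909)

1 0.2840 0.0049 0.2675
2 0.8010 -0.0901 -0.7049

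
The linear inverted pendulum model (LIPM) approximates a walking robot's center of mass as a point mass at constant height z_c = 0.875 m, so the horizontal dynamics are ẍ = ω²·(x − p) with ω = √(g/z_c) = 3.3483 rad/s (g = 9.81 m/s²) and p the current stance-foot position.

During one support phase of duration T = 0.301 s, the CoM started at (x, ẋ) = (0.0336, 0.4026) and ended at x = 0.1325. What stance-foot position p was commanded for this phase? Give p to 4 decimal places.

p = 0.1130

ωT = 3.3483·0.301 = 1.007838; cosh(ωT) = 1.552340, sinh(ωT) = 1.187333
x(T) = p + (x₀−p)·cosh(ωT) + (ẋ₀/ω)·sinh(ωT) ⇒ p·(1 − cosh) = x(T) − x₀·cosh − (ẋ₀/ω)·sinh
numerator   = 0.1325 − (0.0336)·1.552340 − (0.4026/3.3483)·1.187333 = -0.062424
denominator = 1 − 1.552340 = -0.552340
p = -0.062424 / -0.552340 = 0.1130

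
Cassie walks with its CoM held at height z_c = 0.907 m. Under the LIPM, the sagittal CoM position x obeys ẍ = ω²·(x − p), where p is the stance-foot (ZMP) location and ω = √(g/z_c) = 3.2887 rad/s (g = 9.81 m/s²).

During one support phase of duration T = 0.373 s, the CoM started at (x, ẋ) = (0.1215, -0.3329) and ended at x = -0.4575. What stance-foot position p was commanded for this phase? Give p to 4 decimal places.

ωT = 3.2887·0.373 = 1.226685; cosh(ωT) = 1.851585, sinh(ωT) = 1.558322
x(T) = p + (x₀−p)·cosh(ωT) + (ẋ₀/ω)·sinh(ωT) ⇒ p·(1 − cosh) = x(T) − x₀·cosh − (ẋ₀/ω)·sinh
numerator   = -0.4575 − (0.1215)·1.851585 − (-0.3329/3.2887)·1.558322 = -0.524726
denominator = 1 − 1.851585 = -0.851585
p = -0.524726 / -0.851585 = 0.6162

p = 0.6162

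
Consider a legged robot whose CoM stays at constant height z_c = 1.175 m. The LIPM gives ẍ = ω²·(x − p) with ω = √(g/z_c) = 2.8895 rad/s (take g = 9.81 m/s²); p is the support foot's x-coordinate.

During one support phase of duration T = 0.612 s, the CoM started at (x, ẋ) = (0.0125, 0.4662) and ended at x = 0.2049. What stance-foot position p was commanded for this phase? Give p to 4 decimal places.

p = 0.1448

ωT = 2.8895·0.612 = 1.768374; cosh(ωT) = 3.015963, sinh(ωT) = 2.845352
x(T) = p + (x₀−p)·cosh(ωT) + (ẋ₀/ω)·sinh(ωT) ⇒ p·(1 − cosh) = x(T) − x₀·cosh − (ẋ₀/ω)·sinh
numerator   = 0.2049 − (0.0125)·3.015963 − (0.4662/2.8895)·2.845352 = -0.291877
denominator = 1 − 3.015963 = -2.015963
p = -0.291877 / -2.015963 = 0.1448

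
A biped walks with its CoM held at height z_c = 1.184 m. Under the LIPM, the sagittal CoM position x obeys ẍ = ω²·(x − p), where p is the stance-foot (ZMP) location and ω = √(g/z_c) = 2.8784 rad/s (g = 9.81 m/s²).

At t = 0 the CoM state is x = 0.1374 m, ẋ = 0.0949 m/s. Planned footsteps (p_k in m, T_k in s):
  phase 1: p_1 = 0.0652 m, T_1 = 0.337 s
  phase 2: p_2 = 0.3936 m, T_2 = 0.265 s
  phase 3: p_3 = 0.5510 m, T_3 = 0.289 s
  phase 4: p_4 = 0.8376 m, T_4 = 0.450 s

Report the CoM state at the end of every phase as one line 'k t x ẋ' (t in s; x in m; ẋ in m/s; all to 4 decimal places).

1 0.3370 0.2114 0.3779
2 0.6020 0.2659 0.0532
3 0.8910 0.1786 -0.6916
4 1.3410 -0.8619 -4.5617

phase 1: p=0.0652, T=0.337, ωT=0.970021, cosh=1.508537, sinh=1.129462; start (x,ẋ)=(0.137400, 0.094900) → end (x,ẋ)=(0.211354, 0.377886)
phase 2: p=0.3936, T=0.265, ωT=0.762776, cosh=1.305295, sinh=0.838925; start (x,ẋ)=(0.211354, 0.377886) → end (x,ẋ)=(0.265853, 0.053172)
phase 3: p=0.5510, T=0.289, ωT=0.831858, cosh=1.366411, sinh=0.931171; start (x,ẋ)=(0.265853, 0.053172) → end (x,ẋ)=(0.178573, -0.691621)
phase 4: p=0.8376, T=0.450, ωT=1.295280, cosh=1.962920, sinh=1.689099; start (x,ẋ)=(0.178573, -0.691621) → end (x,ẋ)=(-0.861874, -4.561722)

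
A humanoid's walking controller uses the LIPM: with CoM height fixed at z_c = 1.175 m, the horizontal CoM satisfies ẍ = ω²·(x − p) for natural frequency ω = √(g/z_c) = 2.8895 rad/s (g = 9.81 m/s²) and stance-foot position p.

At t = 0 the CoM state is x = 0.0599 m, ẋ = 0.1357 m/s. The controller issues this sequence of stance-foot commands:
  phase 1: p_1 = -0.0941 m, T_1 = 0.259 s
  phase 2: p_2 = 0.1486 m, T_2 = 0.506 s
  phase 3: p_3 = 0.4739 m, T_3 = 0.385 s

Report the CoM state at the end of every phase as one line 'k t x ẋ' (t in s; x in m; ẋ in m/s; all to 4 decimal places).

phase 1: p=-0.0941, T=0.259, ωT=0.748381, cosh=1.293353, sinh=0.820221; start (x,ẋ)=(0.059900, 0.135700) → end (x,ẋ)=(0.143597, 0.540492)
phase 2: p=0.1486, T=0.506, ωT=1.462087, cosh=2.273354, sinh=2.041602; start (x,ẋ)=(0.143597, 0.540492) → end (x,ẋ)=(0.519115, 1.199214)
phase 3: p=0.4739, T=0.385, ωT=1.112458, cosh=1.685287, sinh=1.356537; start (x,ẋ)=(0.519115, 1.199214) → end (x,ẋ)=(1.113097, 2.198251)

1 0.2590 0.1436 0.5405
2 0.7650 0.5191 1.1992
3 1.1500 1.1131 2.1983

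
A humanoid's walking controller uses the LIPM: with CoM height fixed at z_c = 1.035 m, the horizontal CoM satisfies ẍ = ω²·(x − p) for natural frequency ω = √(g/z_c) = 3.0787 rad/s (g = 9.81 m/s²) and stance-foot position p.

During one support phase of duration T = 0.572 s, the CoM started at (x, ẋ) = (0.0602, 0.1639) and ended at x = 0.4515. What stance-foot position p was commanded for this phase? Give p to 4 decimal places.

p = -0.0606

ωT = 3.0787·0.572 = 1.761016; cosh(ωT) = 2.995109, sinh(ωT) = 2.823239
x(T) = p + (x₀−p)·cosh(ωT) + (ẋ₀/ω)·sinh(ωT) ⇒ p·(1 − cosh) = x(T) − x₀·cosh − (ẋ₀/ω)·sinh
numerator   = 0.4515 − (0.0602)·2.995109 − (0.1639/3.0787)·2.823239 = 0.120894
denominator = 1 − 2.995109 = -1.995109
p = 0.120894 / -1.995109 = -0.0606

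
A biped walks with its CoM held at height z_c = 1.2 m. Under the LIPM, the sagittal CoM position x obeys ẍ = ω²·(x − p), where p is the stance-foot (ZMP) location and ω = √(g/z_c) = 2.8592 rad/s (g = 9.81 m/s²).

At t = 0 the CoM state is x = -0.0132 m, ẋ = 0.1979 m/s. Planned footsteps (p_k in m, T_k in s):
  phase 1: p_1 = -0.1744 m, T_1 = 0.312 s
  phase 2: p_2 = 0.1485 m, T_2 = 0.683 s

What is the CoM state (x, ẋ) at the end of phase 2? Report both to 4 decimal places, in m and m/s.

phase 1: p=-0.1744, T=0.312, ωT=0.892070, cosh=1.424991, sinh=1.015185; start (x,ẋ)=(-0.013200, 0.197900) → end (x,ẋ)=(0.125575, 0.749908)
phase 2: p=0.1485, T=0.683, ωT=1.952834, cosh=3.595252, sinh=3.453380; start (x,ẋ)=(0.125575, 0.749908) → end (x,ẋ)=(0.971827, 2.469746)

x = 0.9718, ẋ = 2.4697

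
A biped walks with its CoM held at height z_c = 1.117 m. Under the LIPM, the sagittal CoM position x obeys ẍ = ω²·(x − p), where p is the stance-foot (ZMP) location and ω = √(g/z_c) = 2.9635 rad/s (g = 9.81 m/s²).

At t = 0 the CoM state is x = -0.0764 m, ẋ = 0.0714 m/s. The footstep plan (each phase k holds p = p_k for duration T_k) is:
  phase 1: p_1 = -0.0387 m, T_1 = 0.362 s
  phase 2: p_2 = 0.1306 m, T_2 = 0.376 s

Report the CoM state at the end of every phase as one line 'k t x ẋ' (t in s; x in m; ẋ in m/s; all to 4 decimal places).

phase 1: p=-0.0387, T=0.362, ωT=1.072787, cosh=1.632785, sinh=1.290731; start (x,ẋ)=(-0.076400, 0.071400) → end (x,ẋ)=(-0.069158, -0.027625)
phase 2: p=0.1306, T=0.376, ωT=1.114276, cosh=1.687757, sinh=1.359604; start (x,ẋ)=(-0.069158, -0.027625) → end (x,ẋ)=(-0.219217, -0.851487)

1 0.3620 -0.0692 -0.0276
2 0.7380 -0.2192 -0.8515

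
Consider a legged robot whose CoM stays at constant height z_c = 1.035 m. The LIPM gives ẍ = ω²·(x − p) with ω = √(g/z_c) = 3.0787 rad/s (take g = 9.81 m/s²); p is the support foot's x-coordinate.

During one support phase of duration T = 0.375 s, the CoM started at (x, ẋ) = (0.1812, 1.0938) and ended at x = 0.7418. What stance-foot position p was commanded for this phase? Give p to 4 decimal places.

ωT = 3.0787·0.375 = 1.154513; cosh(ωT) = 1.743844, sinh(ωT) = 1.428633
x(T) = p + (x₀−p)·cosh(ωT) + (ẋ₀/ω)·sinh(ωT) ⇒ p·(1 − cosh) = x(T) − x₀·cosh − (ẋ₀/ω)·sinh
numerator   = 0.7418 − (0.1812)·1.743844 − (1.0938/3.0787)·1.428633 = -0.081749
denominator = 1 − 1.743844 = -0.743844
p = -0.081749 / -0.743844 = 0.1099

p = 0.1099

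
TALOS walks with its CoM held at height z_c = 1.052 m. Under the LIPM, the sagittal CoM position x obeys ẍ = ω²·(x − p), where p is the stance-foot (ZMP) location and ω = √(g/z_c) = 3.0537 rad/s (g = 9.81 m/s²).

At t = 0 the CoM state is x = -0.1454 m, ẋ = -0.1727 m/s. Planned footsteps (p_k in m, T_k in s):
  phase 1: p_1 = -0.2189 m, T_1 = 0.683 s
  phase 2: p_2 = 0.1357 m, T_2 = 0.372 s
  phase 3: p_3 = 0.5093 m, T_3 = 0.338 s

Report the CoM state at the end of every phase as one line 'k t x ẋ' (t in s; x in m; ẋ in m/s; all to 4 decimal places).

1 0.6830 -0.1426 0.1836
2 1.0550 -0.2584 -0.8715
3 1.3930 -1.0547 -4.2512

phase 1: p=-0.2189, T=0.683, ωT=2.085677, cosh=4.087132, sinh=3.962909; start (x,ẋ)=(-0.145400, -0.172700) → end (x,ẋ)=(-0.142616, 0.183615)
phase 2: p=0.1357, T=0.372, ωT=1.135976, cosh=1.717661, sinh=1.396552; start (x,ẋ)=(-0.142616, 0.183615) → end (x,ẋ)=(-0.258379, -0.871530)
phase 3: p=0.5093, T=0.338, ωT=1.032151, cosh=1.581668, sinh=1.225428; start (x,ẋ)=(-0.258379, -0.871530) → end (x,ẋ)=(-1.054652, -4.251194)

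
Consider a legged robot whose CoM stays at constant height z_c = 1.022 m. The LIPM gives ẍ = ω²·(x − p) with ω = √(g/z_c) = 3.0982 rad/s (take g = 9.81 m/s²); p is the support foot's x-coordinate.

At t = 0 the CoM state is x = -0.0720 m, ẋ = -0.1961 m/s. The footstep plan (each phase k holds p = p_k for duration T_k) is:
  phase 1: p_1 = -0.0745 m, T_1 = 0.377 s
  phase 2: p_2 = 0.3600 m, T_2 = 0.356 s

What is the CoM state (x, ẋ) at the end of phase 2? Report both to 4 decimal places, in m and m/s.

phase 1: p=-0.0745, T=0.377, ωT=1.168021, cosh=1.763303, sinh=1.452321; start (x,ẋ)=(-0.072000, -0.196100) → end (x,ẋ)=(-0.162016, -0.334535)
phase 2: p=0.3600, T=0.356, ωT=1.102959, cosh=1.672478, sinh=1.340591; start (x,ẋ)=(-0.162016, -0.334535) → end (x,ẋ)=(-0.657814, -2.727654)

x = -0.6578, ẋ = -2.7277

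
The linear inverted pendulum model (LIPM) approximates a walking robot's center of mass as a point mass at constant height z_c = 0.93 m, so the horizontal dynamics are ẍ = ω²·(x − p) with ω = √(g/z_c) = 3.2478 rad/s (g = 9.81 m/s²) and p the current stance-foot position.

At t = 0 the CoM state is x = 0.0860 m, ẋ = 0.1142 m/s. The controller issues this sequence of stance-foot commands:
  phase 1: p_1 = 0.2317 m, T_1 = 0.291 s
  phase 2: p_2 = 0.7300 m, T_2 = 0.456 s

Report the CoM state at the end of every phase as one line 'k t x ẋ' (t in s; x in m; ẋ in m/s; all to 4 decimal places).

1 0.2910 0.0543 -0.3477
2 0.7470 -1.0556 -5.3793

phase 1: p=0.2317, T=0.291, ωT=0.945110, cosh=1.480866, sinh=1.092229; start (x,ẋ)=(0.086000, 0.114200) → end (x,ẋ)=(0.054343, -0.347733)
phase 2: p=0.7300, T=0.456, ωT=1.480997, cosh=2.312369, sinh=2.084958; start (x,ẋ)=(0.054343, -0.347733) → end (x,ẋ)=(-1.055599, -5.379316)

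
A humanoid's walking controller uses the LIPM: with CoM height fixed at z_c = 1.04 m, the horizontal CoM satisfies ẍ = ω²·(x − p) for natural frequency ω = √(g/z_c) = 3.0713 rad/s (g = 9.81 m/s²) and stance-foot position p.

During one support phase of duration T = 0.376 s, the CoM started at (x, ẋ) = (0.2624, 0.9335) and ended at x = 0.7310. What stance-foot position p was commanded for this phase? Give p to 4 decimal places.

p = 0.2164

ωT = 3.0713·0.376 = 1.154809; cosh(ωT) = 1.744267, sinh(ωT) = 1.429149
x(T) = p + (x₀−p)·cosh(ωT) + (ẋ₀/ω)·sinh(ωT) ⇒ p·(1 − cosh) = x(T) − x₀·cosh − (ẋ₀/ω)·sinh
numerator   = 0.7310 − (0.2624)·1.744267 − (0.9335/3.0713)·1.429149 = -0.161076
denominator = 1 − 1.744267 = -0.744267
p = -0.161076 / -0.744267 = 0.2164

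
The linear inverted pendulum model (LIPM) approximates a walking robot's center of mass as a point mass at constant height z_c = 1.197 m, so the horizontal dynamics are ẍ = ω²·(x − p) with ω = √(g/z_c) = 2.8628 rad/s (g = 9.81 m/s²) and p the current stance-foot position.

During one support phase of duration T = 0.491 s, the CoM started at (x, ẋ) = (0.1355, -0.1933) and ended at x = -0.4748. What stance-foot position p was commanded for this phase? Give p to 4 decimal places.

ωT = 2.8628·0.491 = 1.405635; cosh(ωT) = 2.161663, sinh(ωT) = 1.916452
x(T) = p + (x₀−p)·cosh(ωT) + (ẋ₀/ω)·sinh(ωT) ⇒ p·(1 − cosh) = x(T) − x₀·cosh − (ẋ₀/ω)·sinh
numerator   = -0.4748 − (0.1355)·2.161663 − (-0.1933/2.8628)·1.916452 = -0.638304
denominator = 1 − 2.161663 = -1.161663
p = -0.638304 / -1.161663 = 0.5495

p = 0.5495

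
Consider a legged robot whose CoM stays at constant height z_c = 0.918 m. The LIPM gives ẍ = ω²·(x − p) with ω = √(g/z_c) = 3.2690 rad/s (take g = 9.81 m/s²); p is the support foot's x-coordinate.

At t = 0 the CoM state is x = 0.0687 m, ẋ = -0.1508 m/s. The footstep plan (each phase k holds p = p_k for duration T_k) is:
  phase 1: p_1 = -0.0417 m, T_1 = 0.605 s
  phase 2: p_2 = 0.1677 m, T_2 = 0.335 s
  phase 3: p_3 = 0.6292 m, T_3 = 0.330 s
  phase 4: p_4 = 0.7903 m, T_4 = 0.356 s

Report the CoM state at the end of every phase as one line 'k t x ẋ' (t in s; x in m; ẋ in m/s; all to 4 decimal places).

phase 1: p=-0.0417, T=0.605, ωT=1.977745, cosh=3.682405, sinh=3.544024; start (x,ẋ)=(0.068700, -0.150800) → end (x,ẋ)=(0.201351, 0.723723)
phase 2: p=0.1677, T=0.335, ωT=1.095115, cosh=1.662014, sinh=1.327513; start (x,ẋ)=(0.201351, 0.723723) → end (x,ẋ)=(0.517525, 1.348869)
phase 3: p=0.6292, T=0.330, ωT=1.078770, cosh=1.640537, sinh=1.300523; start (x,ẋ)=(0.517525, 1.348869) → end (x,ẋ)=(0.982621, 1.738095)
phase 4: p=0.7903, T=0.356, ωT=1.163764, cosh=1.757136, sinh=1.444827; start (x,ẋ)=(0.982621, 1.738095) → end (x,ẋ)=(1.896435, 3.962428)

1 0.6050 0.2014 0.7237
2 0.9400 0.5175 1.3489
3 1.2700 0.9826 1.7381
4 1.6260 1.8964 3.9624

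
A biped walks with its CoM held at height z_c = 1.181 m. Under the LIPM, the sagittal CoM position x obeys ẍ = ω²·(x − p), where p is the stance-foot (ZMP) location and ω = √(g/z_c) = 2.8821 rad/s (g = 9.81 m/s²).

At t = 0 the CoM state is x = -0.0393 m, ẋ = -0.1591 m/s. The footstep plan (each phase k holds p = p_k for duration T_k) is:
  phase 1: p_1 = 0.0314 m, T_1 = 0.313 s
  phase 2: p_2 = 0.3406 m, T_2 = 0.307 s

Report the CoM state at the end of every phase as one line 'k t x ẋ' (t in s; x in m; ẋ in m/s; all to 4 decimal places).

phase 1: p=0.0314, T=0.313, ωT=0.902097, cosh=1.435242, sinh=1.029525; start (x,ẋ)=(-0.039300, -0.159100) → end (x,ẋ)=(-0.126904, -0.438128)
phase 2: p=0.3406, T=0.307, ωT=0.884805, cosh=1.417653, sinh=1.004858; start (x,ẋ)=(-0.126904, -0.438128) → end (x,ẋ)=(-0.474914, -1.975053)

1 0.3130 -0.1269 -0.4381
2 0.6200 -0.4749 -1.9751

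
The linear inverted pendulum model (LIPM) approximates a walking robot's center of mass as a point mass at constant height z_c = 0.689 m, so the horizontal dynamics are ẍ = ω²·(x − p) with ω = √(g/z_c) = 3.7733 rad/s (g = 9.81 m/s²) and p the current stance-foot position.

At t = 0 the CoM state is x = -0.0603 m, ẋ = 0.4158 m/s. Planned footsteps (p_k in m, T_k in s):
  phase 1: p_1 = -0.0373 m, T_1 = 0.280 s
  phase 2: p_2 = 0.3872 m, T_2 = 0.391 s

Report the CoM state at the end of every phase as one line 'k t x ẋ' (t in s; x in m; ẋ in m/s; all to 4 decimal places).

phase 1: p=-0.0373, T=0.280, ωT=1.056524, cosh=1.612009, sinh=1.264347; start (x,ẋ)=(-0.060300, 0.415800) → end (x,ẋ)=(0.064949, 0.560546)
phase 2: p=0.3872, T=0.391, ωT=1.475360, cosh=2.300654, sinh=2.071957; start (x,ẋ)=(0.064949, 0.560546) → end (x,ẋ)=(-0.046387, -1.229775)

1 0.2800 0.0649 0.5605
2 0.6710 -0.0464 -1.2298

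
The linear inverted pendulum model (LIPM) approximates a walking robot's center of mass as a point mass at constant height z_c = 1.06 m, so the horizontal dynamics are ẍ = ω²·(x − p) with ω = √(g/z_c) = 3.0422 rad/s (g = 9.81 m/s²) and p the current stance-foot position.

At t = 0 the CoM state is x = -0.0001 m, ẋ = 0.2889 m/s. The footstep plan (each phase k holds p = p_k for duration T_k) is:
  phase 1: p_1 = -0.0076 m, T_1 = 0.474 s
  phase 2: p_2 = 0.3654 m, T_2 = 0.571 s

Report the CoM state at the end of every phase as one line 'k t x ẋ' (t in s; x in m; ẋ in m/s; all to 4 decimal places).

phase 1: p=-0.0076, T=0.474, ωT=1.442003, cosh=2.232806, sinh=1.996352; start (x,ẋ)=(-0.000100, 0.288900) → end (x,ẋ)=(0.198728, 0.690607)
phase 2: p=0.3654, T=0.571, ωT=1.737096, cosh=2.928427, sinh=2.752396; start (x,ẋ)=(0.198728, 0.690607) → end (x,ẋ)=(0.502132, 0.626791)

1 0.4740 0.1987 0.6906
2 1.0450 0.5021 0.6268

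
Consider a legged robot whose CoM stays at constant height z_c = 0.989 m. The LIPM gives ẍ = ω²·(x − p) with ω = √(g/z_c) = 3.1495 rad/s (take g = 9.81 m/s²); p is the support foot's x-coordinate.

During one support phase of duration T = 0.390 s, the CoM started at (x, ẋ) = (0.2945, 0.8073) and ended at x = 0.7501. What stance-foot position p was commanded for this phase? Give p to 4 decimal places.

ωT = 3.1495·0.390 = 1.228305; cosh(ωT) = 1.854112, sinh(ωT) = 1.561324
x(T) = p + (x₀−p)·cosh(ωT) + (ẋ₀/ω)·sinh(ωT) ⇒ p·(1 − cosh) = x(T) − x₀·cosh − (ẋ₀/ω)·sinh
numerator   = 0.7501 − (0.2945)·1.854112 − (0.8073/3.1495)·1.561324 = -0.196144
denominator = 1 − 1.854112 = -0.854112
p = -0.196144 / -0.854112 = 0.2296

p = 0.2296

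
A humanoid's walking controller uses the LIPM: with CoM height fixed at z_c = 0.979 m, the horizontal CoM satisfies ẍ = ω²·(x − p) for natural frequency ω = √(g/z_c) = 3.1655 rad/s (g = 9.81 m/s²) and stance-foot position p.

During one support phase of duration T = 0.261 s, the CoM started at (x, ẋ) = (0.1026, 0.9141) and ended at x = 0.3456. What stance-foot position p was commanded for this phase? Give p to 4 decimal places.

ωT = 3.1655·0.261 = 0.826196; cosh(ωT) = 1.361161, sinh(ωT) = 0.923449
x(T) = p + (x₀−p)·cosh(ωT) + (ẋ₀/ω)·sinh(ωT) ⇒ p·(1 − cosh) = x(T) − x₀·cosh − (ẋ₀/ω)·sinh
numerator   = 0.3456 − (0.1026)·1.361161 − (0.9141/3.1655)·0.923449 = -0.060719
denominator = 1 − 1.361161 = -0.361161
p = -0.060719 / -0.361161 = 0.1681

p = 0.1681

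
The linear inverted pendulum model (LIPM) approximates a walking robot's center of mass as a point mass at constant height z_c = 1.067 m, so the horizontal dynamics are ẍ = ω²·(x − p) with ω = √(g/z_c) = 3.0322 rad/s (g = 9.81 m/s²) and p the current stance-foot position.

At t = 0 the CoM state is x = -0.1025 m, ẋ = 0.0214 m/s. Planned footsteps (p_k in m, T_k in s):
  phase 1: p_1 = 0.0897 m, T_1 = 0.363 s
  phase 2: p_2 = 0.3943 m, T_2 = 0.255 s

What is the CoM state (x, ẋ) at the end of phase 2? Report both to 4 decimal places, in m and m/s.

phase 1: p=0.0897, T=0.363, ωT=1.100689, cosh=1.669439, sinh=1.336797; start (x,ẋ)=(-0.102500, 0.021400) → end (x,ẋ)=(-0.221732, -0.743344)
phase 2: p=0.3943, T=0.255, ωT=0.773211, cosh=1.314121, sinh=0.852592; start (x,ẋ)=(-0.221732, -0.743344) → end (x,ẋ)=(-0.624253, -2.569427)

x = -0.6243, ẋ = -2.5694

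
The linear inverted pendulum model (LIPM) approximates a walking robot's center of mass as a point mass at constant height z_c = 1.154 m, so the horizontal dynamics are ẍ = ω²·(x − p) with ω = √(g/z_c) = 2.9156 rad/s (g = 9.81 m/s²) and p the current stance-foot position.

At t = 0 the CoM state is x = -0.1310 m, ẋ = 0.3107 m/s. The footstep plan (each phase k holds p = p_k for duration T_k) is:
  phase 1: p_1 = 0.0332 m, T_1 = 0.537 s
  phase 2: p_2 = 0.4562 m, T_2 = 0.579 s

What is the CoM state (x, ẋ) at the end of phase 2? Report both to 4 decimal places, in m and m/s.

phase 1: p=0.0332, T=0.537, ωT=1.565677, cosh=2.497431, sinh=2.288484; start (x,ẋ)=(-0.131000, 0.310700) → end (x,ẋ)=(-0.133007, -0.319641)
phase 2: p=0.4562, T=0.579, ωT=1.688132, cosh=2.797117, sinh=2.612252; start (x,ẋ)=(-0.133007, -0.319641) → end (x,ẋ)=(-1.478264, -5.381635)

x = -1.4783, ẋ = -5.3816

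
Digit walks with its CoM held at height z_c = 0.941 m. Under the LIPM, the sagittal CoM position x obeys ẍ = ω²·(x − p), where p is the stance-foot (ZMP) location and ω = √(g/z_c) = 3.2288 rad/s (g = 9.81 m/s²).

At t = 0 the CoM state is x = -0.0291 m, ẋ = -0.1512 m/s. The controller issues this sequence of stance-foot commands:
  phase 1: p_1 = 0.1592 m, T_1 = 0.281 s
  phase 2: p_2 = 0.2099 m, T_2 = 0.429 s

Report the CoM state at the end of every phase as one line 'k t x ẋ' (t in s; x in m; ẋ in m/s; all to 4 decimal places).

phase 1: p=0.1592, T=0.281, ωT=0.907293, cosh=1.440611, sinh=1.036995; start (x,ẋ)=(-0.029100, -0.151200) → end (x,ẋ)=(-0.160628, -0.848296)
phase 2: p=0.2099, T=0.429, ωT=1.385155, cosh=2.122865, sinh=1.872580; start (x,ẋ)=(-0.160628, -0.848296) → end (x,ẋ)=(-1.068660, -4.041100)

1 0.2810 -0.1606 -0.8483
2 0.7100 -1.0687 -4.0411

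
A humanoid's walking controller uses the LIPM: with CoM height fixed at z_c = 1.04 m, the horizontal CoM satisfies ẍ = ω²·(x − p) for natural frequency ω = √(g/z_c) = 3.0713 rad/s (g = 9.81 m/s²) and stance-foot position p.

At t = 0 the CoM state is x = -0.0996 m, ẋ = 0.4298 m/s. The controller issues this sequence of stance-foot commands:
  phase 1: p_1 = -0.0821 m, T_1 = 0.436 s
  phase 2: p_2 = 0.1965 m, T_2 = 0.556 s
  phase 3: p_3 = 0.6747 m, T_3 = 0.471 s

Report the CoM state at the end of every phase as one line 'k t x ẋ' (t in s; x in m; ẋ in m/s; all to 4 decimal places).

1 0.4360 0.1309 0.7808
2 0.9920 0.6876 1.6864
3 1.4630 1.8054 3.8604

phase 1: p=-0.0821, T=0.436, ωT=1.339087, cosh=2.038821, sinh=1.776736; start (x,ẋ)=(-0.099600, 0.429800) → end (x,ẋ)=(0.130858, 0.780790)
phase 2: p=0.1965, T=0.556, ωT=1.707643, cosh=2.848618, sinh=2.667326; start (x,ẋ)=(0.130858, 0.780790) → end (x,ẋ)=(0.687603, 1.686426)
phase 3: p=0.6747, T=0.471, ωT=1.446582, cosh=2.241971, sinh=2.006598; start (x,ẋ)=(0.687603, 1.686426) → end (x,ẋ)=(1.805435, 3.860439)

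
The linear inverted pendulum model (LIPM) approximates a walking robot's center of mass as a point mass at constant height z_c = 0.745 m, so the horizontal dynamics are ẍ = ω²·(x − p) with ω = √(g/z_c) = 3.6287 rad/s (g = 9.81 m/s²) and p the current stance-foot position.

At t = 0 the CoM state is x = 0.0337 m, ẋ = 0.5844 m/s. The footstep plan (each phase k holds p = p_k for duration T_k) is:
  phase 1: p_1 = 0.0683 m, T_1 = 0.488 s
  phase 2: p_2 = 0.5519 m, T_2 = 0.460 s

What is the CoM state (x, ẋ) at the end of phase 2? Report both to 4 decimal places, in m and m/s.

x = 1.1916, ẋ = 2.6745

phase 1: p=0.0683, T=0.488, ωT=1.770806, cosh=3.022890, sinh=2.852695; start (x,ẋ)=(0.033700, 0.584400) → end (x,ẋ)=(0.423133, 1.408413)
phase 2: p=0.5519, T=0.460, ωT=1.669202, cosh=2.748164, sinh=2.559767; start (x,ẋ)=(0.423133, 1.408413) → end (x,ẋ)=(1.191553, 2.674478)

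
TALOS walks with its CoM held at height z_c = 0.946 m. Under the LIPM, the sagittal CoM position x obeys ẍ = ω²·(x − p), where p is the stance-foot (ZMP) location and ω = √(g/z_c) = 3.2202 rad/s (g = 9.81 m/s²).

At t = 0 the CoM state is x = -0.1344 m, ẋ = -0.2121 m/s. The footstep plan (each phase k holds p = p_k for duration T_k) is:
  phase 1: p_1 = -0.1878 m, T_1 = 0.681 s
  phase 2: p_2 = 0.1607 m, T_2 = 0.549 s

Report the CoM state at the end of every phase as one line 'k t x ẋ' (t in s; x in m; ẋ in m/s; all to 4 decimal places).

phase 1: p=-0.1878, T=0.681, ωT=2.192956, cosh=4.536626, sinh=4.425040; start (x,ẋ)=(-0.134400, -0.212100) → end (x,ẋ)=(-0.237002, -0.201294)
phase 2: p=0.1607, T=0.549, ωT=1.767890, cosh=3.014585, sinh=2.843892; start (x,ẋ)=(-0.237002, -0.201294) → end (x,ẋ)=(-1.215977, -4.248931)

1 0.6810 -0.2370 -0.2013
2 1.2300 -1.2160 -4.2489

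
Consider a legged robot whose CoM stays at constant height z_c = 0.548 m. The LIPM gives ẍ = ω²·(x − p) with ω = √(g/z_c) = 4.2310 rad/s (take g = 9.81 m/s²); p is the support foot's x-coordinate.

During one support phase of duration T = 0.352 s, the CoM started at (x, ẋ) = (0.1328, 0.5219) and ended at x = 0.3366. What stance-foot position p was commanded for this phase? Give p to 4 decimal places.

ωT = 4.2310·0.352 = 1.489312; cosh(ωT) = 2.329786, sinh(ωT) = 2.104258
x(T) = p + (x₀−p)·cosh(ωT) + (ẋ₀/ω)·sinh(ωT) ⇒ p·(1 − cosh) = x(T) − x₀·cosh − (ẋ₀/ω)·sinh
numerator   = 0.3366 − (0.1328)·2.329786 − (0.5219/4.2310)·2.104258 = -0.232359
denominator = 1 − 2.329786 = -1.329786
p = -0.232359 / -1.329786 = 0.1747

p = 0.1747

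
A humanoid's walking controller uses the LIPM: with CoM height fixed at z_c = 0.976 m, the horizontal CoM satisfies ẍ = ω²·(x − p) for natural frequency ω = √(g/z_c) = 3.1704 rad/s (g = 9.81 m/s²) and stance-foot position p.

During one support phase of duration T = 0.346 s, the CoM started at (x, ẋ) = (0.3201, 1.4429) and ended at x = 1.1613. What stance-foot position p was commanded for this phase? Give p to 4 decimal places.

p = -0.0345

ωT = 3.1704·0.346 = 1.096958; cosh(ωT) = 1.664464, sinh(ωT) = 1.330579
x(T) = p + (x₀−p)·cosh(ωT) + (ẋ₀/ω)·sinh(ωT) ⇒ p·(1 − cosh) = x(T) − x₀·cosh − (ẋ₀/ω)·sinh
numerator   = 1.1613 − (0.3201)·1.664464 − (1.4429/3.1704)·1.330579 = 0.022937
denominator = 1 − 1.664464 = -0.664464
p = 0.022937 / -0.664464 = -0.0345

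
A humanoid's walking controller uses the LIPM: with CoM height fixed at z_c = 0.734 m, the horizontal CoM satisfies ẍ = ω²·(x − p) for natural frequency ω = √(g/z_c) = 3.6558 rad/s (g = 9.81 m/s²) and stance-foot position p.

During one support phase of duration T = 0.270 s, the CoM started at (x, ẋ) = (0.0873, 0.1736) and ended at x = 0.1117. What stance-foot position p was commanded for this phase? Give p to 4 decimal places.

ωT = 3.6558·0.270 = 0.987066; cosh(ωT) = 1.528009, sinh(ωT) = 1.155341
x(T) = p + (x₀−p)·cosh(ωT) + (ẋ₀/ω)·sinh(ωT) ⇒ p·(1 − cosh) = x(T) − x₀·cosh − (ẋ₀/ω)·sinh
numerator   = 0.1117 − (0.0873)·1.528009 − (0.1736/3.6558)·1.155341 = -0.076558
denominator = 1 − 1.528009 = -0.528009
p = -0.076558 / -0.528009 = 0.1450

p = 0.1450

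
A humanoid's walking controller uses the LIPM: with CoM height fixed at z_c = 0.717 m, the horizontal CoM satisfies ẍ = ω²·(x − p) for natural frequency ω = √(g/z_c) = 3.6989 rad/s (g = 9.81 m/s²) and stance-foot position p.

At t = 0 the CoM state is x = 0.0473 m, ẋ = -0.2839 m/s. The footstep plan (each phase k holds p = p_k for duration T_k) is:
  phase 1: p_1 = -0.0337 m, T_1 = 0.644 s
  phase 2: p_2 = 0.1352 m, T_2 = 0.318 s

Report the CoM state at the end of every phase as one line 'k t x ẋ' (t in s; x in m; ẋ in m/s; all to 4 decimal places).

1 0.6440 -0.0034 0.0581
2 0.9620 -0.0879 -0.6490

phase 1: p=-0.0337, T=0.644, ωT=2.382092, cosh=5.459942, sinh=5.367584; start (x,ẋ)=(0.047300, -0.283900) → end (x,ẋ)=(-0.003421, 0.058109)
phase 2: p=0.1352, T=0.318, ωT=1.176250, cosh=1.775313, sinh=1.466880; start (x,ẋ)=(-0.003421, 0.058109) → end (x,ẋ)=(-0.087850, -0.648971)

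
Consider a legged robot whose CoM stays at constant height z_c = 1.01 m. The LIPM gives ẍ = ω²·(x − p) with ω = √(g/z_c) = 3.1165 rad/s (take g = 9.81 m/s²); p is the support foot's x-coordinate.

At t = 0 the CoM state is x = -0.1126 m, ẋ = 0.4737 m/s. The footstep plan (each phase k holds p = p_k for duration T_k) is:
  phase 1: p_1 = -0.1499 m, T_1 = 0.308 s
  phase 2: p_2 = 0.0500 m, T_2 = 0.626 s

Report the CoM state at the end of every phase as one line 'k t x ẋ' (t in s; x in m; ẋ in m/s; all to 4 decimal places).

phase 1: p=-0.1499, T=0.308, ωT=0.959882, cosh=1.497163, sinh=1.114225; start (x,ẋ)=(-0.112600, 0.473700) → end (x,ẋ)=(0.075304, 0.838730)
phase 2: p=0.0500, T=0.626, ωT=1.950929, cosh=3.588681, sinh=3.446539; start (x,ẋ)=(0.075304, 0.838730) → end (x,ẋ)=(1.068358, 3.281723)

1 0.3080 0.0753 0.8387
2 0.9340 1.0684 3.2817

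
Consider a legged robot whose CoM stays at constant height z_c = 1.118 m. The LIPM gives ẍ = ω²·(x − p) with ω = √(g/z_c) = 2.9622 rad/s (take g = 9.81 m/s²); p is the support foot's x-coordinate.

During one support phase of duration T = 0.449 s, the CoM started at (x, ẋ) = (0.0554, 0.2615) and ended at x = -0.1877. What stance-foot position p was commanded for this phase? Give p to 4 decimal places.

p = 0.4448

ωT = 2.9622·0.449 = 1.330028; cosh(ωT) = 2.022809, sinh(ωT) = 1.758339
x(T) = p + (x₀−p)·cosh(ωT) + (ẋ₀/ω)·sinh(ωT) ⇒ p·(1 − cosh) = x(T) − x₀·cosh − (ẋ₀/ω)·sinh
numerator   = -0.1877 − (0.0554)·2.022809 − (0.2615/2.9622)·1.758339 = -0.454988
denominator = 1 − 2.022809 = -1.022809
p = -0.454988 / -1.022809 = 0.4448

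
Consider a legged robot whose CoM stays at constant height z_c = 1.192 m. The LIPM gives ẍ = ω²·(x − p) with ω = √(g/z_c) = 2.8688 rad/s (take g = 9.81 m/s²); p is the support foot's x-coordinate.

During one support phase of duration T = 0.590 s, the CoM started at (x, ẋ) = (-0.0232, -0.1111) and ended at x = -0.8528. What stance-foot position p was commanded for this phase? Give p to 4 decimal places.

ωT = 2.8688·0.590 = 1.692592; cosh(ωT) = 2.808794, sinh(ωT) = 2.624752
x(T) = p + (x₀−p)·cosh(ωT) + (ẋ₀/ω)·sinh(ωT) ⇒ p·(1 − cosh) = x(T) − x₀·cosh − (ẋ₀/ω)·sinh
numerator   = -0.8528 − (-0.0232)·2.808794 − (-0.1111/2.8688)·2.624752 = -0.685987
denominator = 1 − 2.808794 = -1.808794
p = -0.685987 / -1.808794 = 0.3793

p = 0.3793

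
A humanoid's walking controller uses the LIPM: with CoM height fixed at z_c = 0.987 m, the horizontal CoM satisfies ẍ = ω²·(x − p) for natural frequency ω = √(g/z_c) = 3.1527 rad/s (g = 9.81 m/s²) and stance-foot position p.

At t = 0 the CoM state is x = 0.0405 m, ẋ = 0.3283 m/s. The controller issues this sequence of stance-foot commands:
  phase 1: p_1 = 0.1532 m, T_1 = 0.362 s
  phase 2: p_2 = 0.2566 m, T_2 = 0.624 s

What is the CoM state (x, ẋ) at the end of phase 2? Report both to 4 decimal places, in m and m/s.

x = -0.2211, ẋ = -1.4299

phase 1: p=0.1532, T=0.362, ωT=1.141277, cosh=1.725088, sinh=1.405677; start (x,ẋ)=(0.040500, 0.328300) → end (x,ẋ)=(0.105160, 0.066896)
phase 2: p=0.2566, T=0.624, ωT=1.967285, cosh=3.645535, sinh=3.505699; start (x,ẋ)=(0.105160, 0.066896) → end (x,ẋ)=(-0.221094, -1.429906)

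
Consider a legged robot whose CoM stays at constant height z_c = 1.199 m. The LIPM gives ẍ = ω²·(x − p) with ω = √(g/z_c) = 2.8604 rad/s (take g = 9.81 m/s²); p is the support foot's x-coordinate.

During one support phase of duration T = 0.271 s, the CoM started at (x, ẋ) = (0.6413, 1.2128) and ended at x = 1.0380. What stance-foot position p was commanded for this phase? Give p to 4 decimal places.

ωT = 2.8604·0.271 = 0.775168; cosh(ωT) = 1.315792, sinh(ωT) = 0.855166
x(T) = p + (x₀−p)·cosh(ωT) + (ẋ₀/ω)·sinh(ωT) ⇒ p·(1 − cosh) = x(T) − x₀·cosh − (ẋ₀/ω)·sinh
numerator   = 1.0380 − (0.6413)·1.315792 − (1.2128/2.8604)·0.855166 = -0.168405
denominator = 1 − 1.315792 = -0.315792
p = -0.168405 / -0.315792 = 0.5333

p = 0.5333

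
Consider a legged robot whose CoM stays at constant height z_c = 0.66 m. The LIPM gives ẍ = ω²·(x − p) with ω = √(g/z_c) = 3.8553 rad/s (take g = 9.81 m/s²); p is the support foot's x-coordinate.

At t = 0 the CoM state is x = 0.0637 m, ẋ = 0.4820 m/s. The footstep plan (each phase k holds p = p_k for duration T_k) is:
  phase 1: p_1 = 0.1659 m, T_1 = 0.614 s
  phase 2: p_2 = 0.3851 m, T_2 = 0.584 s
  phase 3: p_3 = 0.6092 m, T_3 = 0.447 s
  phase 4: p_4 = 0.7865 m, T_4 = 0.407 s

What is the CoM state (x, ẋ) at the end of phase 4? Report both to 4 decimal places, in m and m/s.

phase 1: p=0.1659, T=0.614, ωT=2.367154, cosh=5.380370, sinh=5.286623; start (x,ẋ)=(0.063700, 0.482000) → end (x,ẋ)=(0.276974, 0.510347)
phase 2: p=0.3851, T=0.584, ωT=2.251495, cosh=4.803587, sinh=4.698345; start (x,ẋ)=(0.276974, 0.510347) → end (x,ẋ)=(0.487653, 0.492955)
phase 3: p=0.6092, T=0.447, ωT=1.723319, cosh=2.890784, sinh=2.712311; start (x,ẋ)=(0.487653, 0.492955) → end (x,ẋ)=(0.604642, 0.154039)
phase 4: p=0.7865, T=0.407, ωT=1.569107, cosh=2.505295, sinh=2.297064; start (x,ẋ)=(0.604642, 0.154039) → end (x,ẋ)=(0.422672, -1.224596)

x = 0.4227, ẋ = -1.2246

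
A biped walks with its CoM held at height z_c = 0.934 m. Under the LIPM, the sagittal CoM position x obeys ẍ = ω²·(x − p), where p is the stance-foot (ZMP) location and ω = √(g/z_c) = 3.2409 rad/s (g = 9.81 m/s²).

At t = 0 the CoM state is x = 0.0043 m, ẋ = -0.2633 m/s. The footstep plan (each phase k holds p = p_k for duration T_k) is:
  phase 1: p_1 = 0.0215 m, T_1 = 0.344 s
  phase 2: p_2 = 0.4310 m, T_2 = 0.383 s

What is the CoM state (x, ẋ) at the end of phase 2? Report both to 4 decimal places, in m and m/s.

x = -0.8529, ẋ = -3.7970

phase 1: p=0.0215, T=0.344, ωT=1.114870, cosh=1.688564, sinh=1.360606; start (x,ẋ)=(0.004300, -0.263300) → end (x,ẋ)=(-0.118083, -0.520444)
phase 2: p=0.4310, T=0.383, ωT=1.241265, cosh=1.874503, sinh=1.585484; start (x,ẋ)=(-0.118083, -0.520444) → end (x,ẋ)=(-0.852864, -3.796978)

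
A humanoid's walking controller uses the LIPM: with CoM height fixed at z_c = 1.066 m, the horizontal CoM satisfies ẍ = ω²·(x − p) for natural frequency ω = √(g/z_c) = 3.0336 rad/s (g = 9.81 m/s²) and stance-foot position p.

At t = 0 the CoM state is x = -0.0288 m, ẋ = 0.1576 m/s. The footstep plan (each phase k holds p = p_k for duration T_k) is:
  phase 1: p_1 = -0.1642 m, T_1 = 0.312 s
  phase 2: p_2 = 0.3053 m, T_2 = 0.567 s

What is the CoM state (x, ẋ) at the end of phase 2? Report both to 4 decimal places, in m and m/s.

x = 0.3031, ẋ = 0.2308

phase 1: p=-0.1642, T=0.312, ωT=0.946483, cosh=1.482368, sinh=1.094264; start (x,ẋ)=(-0.028800, 0.157600) → end (x,ẋ)=(0.093361, 0.683090)
phase 2: p=0.3053, T=0.567, ωT=1.720051, cosh=2.881936, sinh=2.702879; start (x,ẋ)=(0.093361, 0.683090) → end (x,ẋ)=(0.303126, 0.230839)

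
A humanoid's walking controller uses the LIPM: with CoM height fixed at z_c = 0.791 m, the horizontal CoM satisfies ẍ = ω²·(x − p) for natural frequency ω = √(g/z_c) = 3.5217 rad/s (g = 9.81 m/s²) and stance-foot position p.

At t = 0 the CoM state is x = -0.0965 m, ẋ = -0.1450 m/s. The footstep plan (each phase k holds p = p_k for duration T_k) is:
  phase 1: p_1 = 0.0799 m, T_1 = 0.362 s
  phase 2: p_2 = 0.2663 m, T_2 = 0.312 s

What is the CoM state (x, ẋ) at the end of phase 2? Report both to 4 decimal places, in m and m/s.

x = -1.2187, ẋ = -4.9665

phase 1: p=0.0799, T=0.362, ωT=1.274855, cosh=1.928828, sinh=1.649356; start (x,ẋ)=(-0.096500, -0.145000) → end (x,ẋ)=(-0.328255, -1.304306)
phase 2: p=0.2663, T=0.312, ωT=1.098770, cosh=1.666878, sinh=1.333597; start (x,ẋ)=(-0.328255, -1.304306) → end (x,ẋ)=(-1.218664, -4.966461)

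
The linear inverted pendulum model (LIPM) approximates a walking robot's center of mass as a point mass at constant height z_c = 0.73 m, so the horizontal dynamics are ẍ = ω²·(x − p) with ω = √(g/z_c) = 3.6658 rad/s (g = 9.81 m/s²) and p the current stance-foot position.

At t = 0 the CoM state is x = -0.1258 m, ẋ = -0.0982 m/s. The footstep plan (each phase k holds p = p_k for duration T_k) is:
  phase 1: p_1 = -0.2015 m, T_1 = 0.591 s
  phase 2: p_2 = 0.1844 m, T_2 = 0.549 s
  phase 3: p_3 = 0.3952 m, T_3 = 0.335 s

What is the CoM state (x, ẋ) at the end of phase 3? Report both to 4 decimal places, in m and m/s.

x = 0.5206, ẋ = 0.7398

phase 1: p=-0.2015, T=0.591, ωT=2.166488, cosh=4.421078, sinh=4.306499; start (x,ẋ)=(-0.125800, -0.098200) → end (x,ẋ)=(0.017812, 0.760908)
phase 2: p=0.1844, T=0.549, ωT=2.012524, cosh=3.807915, sinh=3.674265; start (x,ẋ)=(0.017812, 0.760908) → end (x,ẋ)=(0.312714, 0.653687)
phase 3: p=0.3952, T=0.335, ωT=1.228043, cosh=1.853703, sinh=1.560838; start (x,ẋ)=(0.312714, 0.653687) → end (x,ẋ)=(0.520624, 0.739779)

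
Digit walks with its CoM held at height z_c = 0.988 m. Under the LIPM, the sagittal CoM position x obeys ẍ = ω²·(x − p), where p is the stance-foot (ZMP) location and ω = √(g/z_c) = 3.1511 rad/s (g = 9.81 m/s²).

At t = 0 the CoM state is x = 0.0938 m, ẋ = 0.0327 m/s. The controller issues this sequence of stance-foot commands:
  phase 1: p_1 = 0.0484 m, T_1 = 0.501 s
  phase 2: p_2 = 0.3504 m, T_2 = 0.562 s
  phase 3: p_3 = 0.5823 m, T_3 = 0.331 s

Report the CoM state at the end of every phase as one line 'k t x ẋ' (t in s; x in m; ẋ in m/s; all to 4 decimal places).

1 0.5010 0.1872 0.4147
2 1.0630 0.2326 -0.2131
3 1.3940 -0.0595 -1.7093

phase 1: p=0.0484, T=0.501, ωT=1.578701, cosh=2.527448, sinh=2.321205; start (x,ẋ)=(0.093800, 0.032700) → end (x,ẋ)=(0.187234, 0.414719)
phase 2: p=0.3504, T=0.562, ωT=1.770918, cosh=3.023212, sinh=2.853035; start (x,ẋ)=(0.187234, 0.414719) → end (x,ẋ)=(0.232605, -0.213111)
phase 3: p=0.5823, T=0.331, ωT=1.043014, cosh=1.595074, sinh=1.242683; start (x,ẋ)=(0.232605, -0.213111) → end (x,ẋ)=(-0.059532, -1.709268)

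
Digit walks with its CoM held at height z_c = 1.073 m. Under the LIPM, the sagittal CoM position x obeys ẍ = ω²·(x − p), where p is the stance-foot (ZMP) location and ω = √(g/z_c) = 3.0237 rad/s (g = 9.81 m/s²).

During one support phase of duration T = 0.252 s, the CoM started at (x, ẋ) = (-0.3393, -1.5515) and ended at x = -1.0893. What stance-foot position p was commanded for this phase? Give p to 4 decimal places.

p = 0.7114

ωT = 3.0237·0.252 = 0.761972; cosh(ωT) = 1.304621, sinh(ωT) = 0.837877
x(T) = p + (x₀−p)·cosh(ωT) + (ẋ₀/ω)·sinh(ωT) ⇒ p·(1 − cosh) = x(T) − x₀·cosh − (ẋ₀/ω)·sinh
numerator   = -1.0893 − (-0.3393)·1.304621 − (-1.5515/3.0237)·0.837877 = -0.216717
denominator = 1 − 1.304621 = -0.304621
p = -0.216717 / -0.304621 = 0.7114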